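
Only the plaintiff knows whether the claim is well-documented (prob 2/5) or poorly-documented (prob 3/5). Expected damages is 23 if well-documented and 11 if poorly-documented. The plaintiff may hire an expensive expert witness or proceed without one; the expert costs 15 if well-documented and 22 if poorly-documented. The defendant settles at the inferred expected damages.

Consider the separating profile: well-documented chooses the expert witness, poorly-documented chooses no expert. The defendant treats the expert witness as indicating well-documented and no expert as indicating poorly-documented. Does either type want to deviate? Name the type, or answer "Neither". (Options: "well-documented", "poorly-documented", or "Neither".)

The expert witness pays 23; no expert pays 11.
well-documented: assigned the expert witness, nets 23 − 15 = 8; deviating to no expert nets 11.
poorly-documented: assigned no expert, nets 11; deviating to the expert witness nets 23 − 22 = 1.
The well-documented type gains 3 by deviating.

well-documented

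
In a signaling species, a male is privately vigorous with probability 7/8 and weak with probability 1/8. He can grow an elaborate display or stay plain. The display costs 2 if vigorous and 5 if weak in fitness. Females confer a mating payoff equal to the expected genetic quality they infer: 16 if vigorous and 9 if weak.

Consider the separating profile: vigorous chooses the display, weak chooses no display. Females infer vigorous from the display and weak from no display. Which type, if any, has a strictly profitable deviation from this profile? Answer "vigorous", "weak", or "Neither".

The display pays 16; no display pays 9.
vigorous: assigned the display, nets 16 − 2 = 14; deviating to no display nets 9.
weak: assigned no display, nets 9; deviating to the display nets 16 − 5 = 11.
The weak type gains 2 by deviating.

weak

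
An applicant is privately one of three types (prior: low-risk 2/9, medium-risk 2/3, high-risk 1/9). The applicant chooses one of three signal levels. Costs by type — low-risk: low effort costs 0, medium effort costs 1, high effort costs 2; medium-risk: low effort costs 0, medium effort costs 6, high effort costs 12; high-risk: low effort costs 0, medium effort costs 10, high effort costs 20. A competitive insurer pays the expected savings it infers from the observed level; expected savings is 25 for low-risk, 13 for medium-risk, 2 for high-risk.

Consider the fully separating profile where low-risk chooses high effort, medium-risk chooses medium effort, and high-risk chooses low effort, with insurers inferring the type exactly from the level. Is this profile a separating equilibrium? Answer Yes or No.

No

Separating rebates: high effort → 25, medium effort → 13, low effort → 2.
low-risk (assigned high effort): low effort: 2 − 0 = 2; medium effort: 13 − 1 = 12; high effort: 25 − 2 = 23. low-risk stays.
medium-risk (assigned medium effort): low effort: 2 − 0 = 2; medium effort: 13 − 6 = 7; high effort: 25 − 12 = 13. medium-risk prefers high effort.
high-risk (assigned low effort): low effort: 2 − 0 = 2; medium effort: 13 − 10 = 3; high effort: 25 − 20 = 5. high-risk prefers high effort.
At least one type deviates; the separating profile fails.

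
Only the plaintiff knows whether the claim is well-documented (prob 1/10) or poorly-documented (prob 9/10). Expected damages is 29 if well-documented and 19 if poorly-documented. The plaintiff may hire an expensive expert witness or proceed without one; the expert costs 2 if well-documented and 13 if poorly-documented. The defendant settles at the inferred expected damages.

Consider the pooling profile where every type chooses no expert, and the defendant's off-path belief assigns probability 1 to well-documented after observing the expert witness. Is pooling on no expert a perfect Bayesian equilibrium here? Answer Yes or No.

On path, the defendant holds the prior and pays 1/10·29 + 9/10·19 = 20. Off path (the expert witness), believing well-documented, it pays 29.
well-documented: no expert nets 20; the expert witness nets 29 − 2 = 27. well-documented would deviate.
poorly-documented: no expert nets 20; the expert witness nets 29 − 13 = 16. poorly-documented stays.
A type deviates, so pooling fails.

No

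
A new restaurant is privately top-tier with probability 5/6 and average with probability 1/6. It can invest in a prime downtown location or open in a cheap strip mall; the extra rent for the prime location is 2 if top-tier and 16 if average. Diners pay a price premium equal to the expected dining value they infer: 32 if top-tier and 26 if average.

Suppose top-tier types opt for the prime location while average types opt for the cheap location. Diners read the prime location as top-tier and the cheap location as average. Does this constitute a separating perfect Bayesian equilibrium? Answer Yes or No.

Under these beliefs, the prime location earns price premium 32 and the cheap location earns price premium 26.
top-tier: the prime location nets 32 − 2 = 30; the cheap location nets 26. top-tier prefers the prime location.
average: the prime location nets 32 − 16 = 16; the cheap location nets 26. average prefers the cheap location.
Neither type deviates, so the separating profile is an equilibrium.

Yes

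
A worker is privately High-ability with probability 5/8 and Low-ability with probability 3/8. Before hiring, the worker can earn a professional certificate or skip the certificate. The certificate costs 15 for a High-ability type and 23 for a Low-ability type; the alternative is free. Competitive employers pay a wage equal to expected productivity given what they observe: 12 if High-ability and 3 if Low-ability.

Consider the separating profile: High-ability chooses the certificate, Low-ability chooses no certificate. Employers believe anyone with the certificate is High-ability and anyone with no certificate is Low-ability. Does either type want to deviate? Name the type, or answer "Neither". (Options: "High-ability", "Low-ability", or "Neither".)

The certificate pays 12; no certificate pays 3.
High-ability: assigned the certificate, nets 12 − 15 = -3; deviating to no certificate nets 3.
Low-ability: assigned no certificate, nets 3; deviating to the certificate nets 12 − 23 = -11.
The High-ability type gains 6 by deviating.

High-ability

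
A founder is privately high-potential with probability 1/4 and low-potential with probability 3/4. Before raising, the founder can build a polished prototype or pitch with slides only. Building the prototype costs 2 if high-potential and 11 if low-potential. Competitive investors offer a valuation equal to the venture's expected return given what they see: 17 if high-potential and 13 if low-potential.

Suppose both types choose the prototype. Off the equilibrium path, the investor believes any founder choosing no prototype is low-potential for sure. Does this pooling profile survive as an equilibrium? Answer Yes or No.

No

On path, the investor holds the prior and pays 1/4·17 + 3/4·13 = 14. Off path (no prototype), believing low-potential, it pays 13.
high-potential: the prototype nets 14 − 2 = 12; no prototype nets 13. high-potential would deviate.
low-potential: the prototype nets 14 − 11 = 3; no prototype nets 13. low-potential would deviate.
A type deviates, so pooling fails.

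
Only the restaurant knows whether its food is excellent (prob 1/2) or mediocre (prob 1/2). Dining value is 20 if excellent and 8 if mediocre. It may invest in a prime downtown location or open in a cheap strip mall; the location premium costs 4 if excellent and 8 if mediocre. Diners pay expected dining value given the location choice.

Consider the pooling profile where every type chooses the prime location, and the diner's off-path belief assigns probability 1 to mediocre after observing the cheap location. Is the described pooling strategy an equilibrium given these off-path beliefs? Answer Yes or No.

No

On path, the diner holds the prior and pays 1/2·20 + 1/2·8 = 14. Off path (the cheap location), believing mediocre, it pays 8.
excellent: the prime location nets 14 − 4 = 10; the cheap location nets 8. excellent stays.
mediocre: the prime location nets 14 − 8 = 6; the cheap location nets 8. mediocre would deviate.
A type deviates, so pooling fails.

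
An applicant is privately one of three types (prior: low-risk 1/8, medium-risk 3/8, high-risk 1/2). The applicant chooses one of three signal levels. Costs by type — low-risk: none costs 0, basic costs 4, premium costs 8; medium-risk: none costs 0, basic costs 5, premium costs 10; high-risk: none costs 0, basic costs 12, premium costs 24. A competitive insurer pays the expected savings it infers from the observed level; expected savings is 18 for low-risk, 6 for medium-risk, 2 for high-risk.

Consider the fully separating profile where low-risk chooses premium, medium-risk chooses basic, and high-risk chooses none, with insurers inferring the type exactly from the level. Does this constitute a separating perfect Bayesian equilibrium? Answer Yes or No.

No

Separating rebates: premium → 18, basic → 6, none → 2.
low-risk (assigned premium): none: 2 − 0 = 2; basic: 6 − 4 = 2; premium: 18 − 8 = 10. low-risk stays.
medium-risk (assigned basic): none: 2 − 0 = 2; basic: 6 − 5 = 1; premium: 18 − 10 = 8. medium-risk prefers premium.
high-risk (assigned none): none: 2 − 0 = 2; basic: 6 − 12 = -6; premium: 18 − 24 = -6. high-risk stays.
At least one type deviates; the separating profile fails.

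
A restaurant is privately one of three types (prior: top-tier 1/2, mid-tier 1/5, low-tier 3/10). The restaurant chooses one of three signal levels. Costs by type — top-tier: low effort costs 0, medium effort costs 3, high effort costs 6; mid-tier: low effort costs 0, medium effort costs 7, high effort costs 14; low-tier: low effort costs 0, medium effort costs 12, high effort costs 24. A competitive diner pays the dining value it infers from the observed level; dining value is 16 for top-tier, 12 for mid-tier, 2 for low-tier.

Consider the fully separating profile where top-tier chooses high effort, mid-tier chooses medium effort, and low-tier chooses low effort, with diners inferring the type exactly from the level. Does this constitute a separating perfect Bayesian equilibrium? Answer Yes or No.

Yes

Separating price premiums: high effort → 16, medium effort → 12, low effort → 2.
top-tier (assigned high effort): low effort: 2 − 0 = 2; medium effort: 12 − 3 = 9; high effort: 16 − 6 = 10. top-tier stays.
mid-tier (assigned medium effort): low effort: 2 − 0 = 2; medium effort: 12 − 7 = 5; high effort: 16 − 14 = 2. mid-tier stays.
low-tier (assigned low effort): low effort: 2 − 0 = 2; medium effort: 12 − 12 = 0; high effort: 16 − 24 = -8. low-tier stays.
Every type prefers its assigned level; separation holds.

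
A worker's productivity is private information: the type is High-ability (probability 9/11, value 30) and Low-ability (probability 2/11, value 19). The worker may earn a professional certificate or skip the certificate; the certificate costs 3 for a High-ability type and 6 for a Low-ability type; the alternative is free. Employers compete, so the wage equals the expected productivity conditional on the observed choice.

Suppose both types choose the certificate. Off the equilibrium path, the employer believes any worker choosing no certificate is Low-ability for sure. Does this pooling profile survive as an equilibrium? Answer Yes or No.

On path, the employer holds the prior and pays 9/11·30 + 2/11·19 = 28. Off path (no certificate), believing Low-ability, it pays 19.
High-ability: the certificate nets 28 − 3 = 25; no certificate nets 19. High-ability stays.
Low-ability: the certificate nets 28 − 6 = 22; no certificate nets 19. Low-ability stays.
No type deviates, so pooling is sustained.

Yes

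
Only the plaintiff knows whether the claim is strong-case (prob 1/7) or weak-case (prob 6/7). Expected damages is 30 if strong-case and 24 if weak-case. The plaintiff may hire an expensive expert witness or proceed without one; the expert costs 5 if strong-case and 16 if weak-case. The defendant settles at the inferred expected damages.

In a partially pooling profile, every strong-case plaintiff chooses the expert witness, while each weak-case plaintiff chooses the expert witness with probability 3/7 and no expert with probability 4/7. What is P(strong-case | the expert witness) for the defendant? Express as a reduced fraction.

P(the expert witness) = (1/7)·1 + (6/7)·(3/7) = 25/49.
By Bayes' rule, P(strong-case | the expert witness) = (1/7) / (25/49) = 7/25.

7/25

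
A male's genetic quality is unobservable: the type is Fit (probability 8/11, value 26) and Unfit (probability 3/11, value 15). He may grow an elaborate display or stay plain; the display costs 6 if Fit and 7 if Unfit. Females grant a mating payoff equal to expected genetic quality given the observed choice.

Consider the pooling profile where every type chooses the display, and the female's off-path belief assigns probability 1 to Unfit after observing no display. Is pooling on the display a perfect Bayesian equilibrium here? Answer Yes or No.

On path, the female holds the prior and pays 8/11·26 + 3/11·15 = 23. Off path (no display), believing Unfit, it pays 15.
Fit: the display nets 23 − 6 = 17; no display nets 15. Fit stays.
Unfit: the display nets 23 − 7 = 16; no display nets 15. Unfit stays.
No type deviates, so pooling is sustained.

Yes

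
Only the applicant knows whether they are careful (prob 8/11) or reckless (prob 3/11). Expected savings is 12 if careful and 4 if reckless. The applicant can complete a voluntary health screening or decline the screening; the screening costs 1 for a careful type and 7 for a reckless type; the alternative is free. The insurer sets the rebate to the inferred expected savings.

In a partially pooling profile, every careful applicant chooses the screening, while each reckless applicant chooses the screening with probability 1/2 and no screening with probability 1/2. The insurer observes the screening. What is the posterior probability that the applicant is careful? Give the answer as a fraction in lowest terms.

16/19

P(the screening) = (8/11)·1 + (3/11)·(1/2) = 19/22.
By Bayes' rule, P(careful | the screening) = (8/11) / (19/22) = 16/19.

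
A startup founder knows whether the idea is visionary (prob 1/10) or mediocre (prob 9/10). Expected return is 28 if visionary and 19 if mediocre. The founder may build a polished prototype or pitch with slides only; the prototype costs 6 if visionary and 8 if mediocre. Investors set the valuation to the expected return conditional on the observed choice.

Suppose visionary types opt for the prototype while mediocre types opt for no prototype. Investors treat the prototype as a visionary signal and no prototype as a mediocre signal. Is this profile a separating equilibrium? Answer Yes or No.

Under these beliefs, the prototype earns valuation 28 and no prototype earns valuation 19.
visionary: the prototype nets 28 − 6 = 22; no prototype nets 19. visionary prefers the prototype.
mediocre: the prototype nets 28 − 8 = 20; no prototype nets 19. mediocre would deviate to the prototype.
mediocre has a profitable deviation, so the profile is not an equilibrium.

No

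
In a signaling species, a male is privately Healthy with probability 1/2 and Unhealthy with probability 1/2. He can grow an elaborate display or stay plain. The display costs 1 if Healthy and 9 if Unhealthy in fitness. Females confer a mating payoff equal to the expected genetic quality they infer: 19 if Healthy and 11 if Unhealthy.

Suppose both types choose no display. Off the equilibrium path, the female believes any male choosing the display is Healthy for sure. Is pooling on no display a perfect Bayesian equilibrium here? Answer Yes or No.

On path, the female holds the prior and pays 1/2·19 + 1/2·11 = 15. Off path (the display), believing Healthy, it pays 19.
Healthy: no display nets 15; the display nets 19 − 1 = 18. Healthy would deviate.
Unhealthy: no display nets 15; the display nets 19 − 9 = 10. Unhealthy stays.
A type deviates, so pooling fails.

No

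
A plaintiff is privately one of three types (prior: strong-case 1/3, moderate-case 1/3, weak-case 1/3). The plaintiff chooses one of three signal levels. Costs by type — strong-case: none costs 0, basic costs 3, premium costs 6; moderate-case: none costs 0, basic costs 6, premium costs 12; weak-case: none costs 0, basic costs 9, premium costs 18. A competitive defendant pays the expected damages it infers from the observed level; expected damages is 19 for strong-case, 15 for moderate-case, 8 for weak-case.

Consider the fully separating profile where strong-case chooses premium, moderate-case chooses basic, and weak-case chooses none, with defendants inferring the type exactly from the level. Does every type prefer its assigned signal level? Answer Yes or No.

Separating settlements: premium → 19, basic → 15, none → 8.
strong-case (assigned premium): none: 8 − 0 = 8; basic: 15 − 3 = 12; premium: 19 − 6 = 13. strong-case stays.
moderate-case (assigned basic): none: 8 − 0 = 8; basic: 15 − 6 = 9; premium: 19 − 12 = 7. moderate-case stays.
weak-case (assigned none): none: 8 − 0 = 8; basic: 15 − 9 = 6; premium: 19 − 18 = 1. weak-case stays.
Every type prefers its assigned level; separation holds.

Yes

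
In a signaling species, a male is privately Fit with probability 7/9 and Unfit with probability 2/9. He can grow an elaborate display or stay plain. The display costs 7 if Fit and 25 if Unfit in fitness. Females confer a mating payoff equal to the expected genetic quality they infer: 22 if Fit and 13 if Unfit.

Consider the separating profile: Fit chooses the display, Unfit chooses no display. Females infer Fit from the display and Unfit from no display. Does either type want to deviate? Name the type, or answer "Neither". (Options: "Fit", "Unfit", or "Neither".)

The display pays 22; no display pays 13.
Fit: assigned the display, nets 22 − 7 = 15; deviating to no display nets 13.
Unfit: assigned no display, nets 13; deviating to the display nets 22 − 25 = -3.
Both types strictly prefer their assigned action; no profitable deviation.

Neither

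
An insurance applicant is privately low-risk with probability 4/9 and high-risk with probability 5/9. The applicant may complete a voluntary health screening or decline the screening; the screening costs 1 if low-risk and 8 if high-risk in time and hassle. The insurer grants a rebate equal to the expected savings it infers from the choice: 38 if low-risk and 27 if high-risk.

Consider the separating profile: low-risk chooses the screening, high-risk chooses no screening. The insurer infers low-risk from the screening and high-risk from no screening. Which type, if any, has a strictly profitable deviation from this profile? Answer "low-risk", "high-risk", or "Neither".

The screening pays 38; no screening pays 27.
low-risk: assigned the screening, nets 38 − 1 = 37; deviating to no screening nets 27.
high-risk: assigned no screening, nets 27; deviating to the screening nets 38 − 8 = 30.
The high-risk type gains 3 by deviating.

high-risk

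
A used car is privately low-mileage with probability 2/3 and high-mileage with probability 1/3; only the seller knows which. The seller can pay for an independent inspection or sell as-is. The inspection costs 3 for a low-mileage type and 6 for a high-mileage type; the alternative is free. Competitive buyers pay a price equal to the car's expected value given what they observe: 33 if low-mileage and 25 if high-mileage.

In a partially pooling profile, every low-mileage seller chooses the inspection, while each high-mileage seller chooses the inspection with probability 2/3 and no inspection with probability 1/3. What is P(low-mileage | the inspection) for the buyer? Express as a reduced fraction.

3/4

P(the inspection) = (2/3)·1 + (1/3)·(2/3) = 8/9.
By Bayes' rule, P(low-mileage | the inspection) = (2/3) / (8/9) = 3/4.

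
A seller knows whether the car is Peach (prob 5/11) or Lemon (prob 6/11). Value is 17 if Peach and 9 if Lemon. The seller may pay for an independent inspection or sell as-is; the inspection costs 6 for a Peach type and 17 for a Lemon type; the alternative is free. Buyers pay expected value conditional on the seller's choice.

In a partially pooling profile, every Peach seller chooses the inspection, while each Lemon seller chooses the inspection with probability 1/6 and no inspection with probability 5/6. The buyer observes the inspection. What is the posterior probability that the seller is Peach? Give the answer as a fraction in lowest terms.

P(the inspection) = (5/11)·1 + (6/11)·(1/6) = 6/11.
By Bayes' rule, P(Peach | the inspection) = (5/11) / (6/11) = 5/6.

5/6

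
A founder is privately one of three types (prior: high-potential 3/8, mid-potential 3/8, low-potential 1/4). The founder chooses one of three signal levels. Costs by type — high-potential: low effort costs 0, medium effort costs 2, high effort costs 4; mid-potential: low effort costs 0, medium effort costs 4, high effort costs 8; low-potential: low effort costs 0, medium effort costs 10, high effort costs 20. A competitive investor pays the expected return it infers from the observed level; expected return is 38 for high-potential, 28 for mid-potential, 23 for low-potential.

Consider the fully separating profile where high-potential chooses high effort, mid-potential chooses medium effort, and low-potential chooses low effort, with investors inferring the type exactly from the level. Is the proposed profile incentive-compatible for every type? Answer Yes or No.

No

Separating valuations: high effort → 38, medium effort → 28, low effort → 23.
high-potential (assigned high effort): low effort: 23 − 0 = 23; medium effort: 28 − 2 = 26; high effort: 38 − 4 = 34. high-potential stays.
mid-potential (assigned medium effort): low effort: 23 − 0 = 23; medium effort: 28 − 4 = 24; high effort: 38 − 8 = 30. mid-potential prefers high effort.
low-potential (assigned low effort): low effort: 23 − 0 = 23; medium effort: 28 − 10 = 18; high effort: 38 − 20 = 18. low-potential stays.
At least one type deviates; the separating profile fails.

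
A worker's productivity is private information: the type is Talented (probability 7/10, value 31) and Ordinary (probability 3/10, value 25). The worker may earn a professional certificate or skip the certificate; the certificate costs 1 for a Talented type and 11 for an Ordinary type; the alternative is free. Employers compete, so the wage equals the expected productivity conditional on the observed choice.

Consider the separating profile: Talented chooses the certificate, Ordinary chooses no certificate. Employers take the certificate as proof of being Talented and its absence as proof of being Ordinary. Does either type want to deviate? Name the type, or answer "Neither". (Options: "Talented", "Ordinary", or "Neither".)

Neither

The certificate pays 31; no certificate pays 25.
Talented: assigned the certificate, nets 31 − 1 = 30; deviating to no certificate nets 25.
Ordinary: assigned no certificate, nets 25; deviating to the certificate nets 31 − 11 = 20.
Both types strictly prefer their assigned action; no profitable deviation.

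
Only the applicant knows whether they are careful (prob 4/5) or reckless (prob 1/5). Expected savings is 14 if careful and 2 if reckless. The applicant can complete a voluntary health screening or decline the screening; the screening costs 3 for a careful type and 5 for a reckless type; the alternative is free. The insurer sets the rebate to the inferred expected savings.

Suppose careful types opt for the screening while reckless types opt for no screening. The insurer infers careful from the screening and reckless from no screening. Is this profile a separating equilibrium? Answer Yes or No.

No

Under these beliefs, the screening earns rebate 14 and no screening earns rebate 2.
careful: the screening nets 14 − 3 = 11; no screening nets 2. careful prefers the screening.
reckless: the screening nets 14 − 5 = 9; no screening nets 2. reckless would deviate to the screening.
reckless has a profitable deviation, so the profile is not an equilibrium.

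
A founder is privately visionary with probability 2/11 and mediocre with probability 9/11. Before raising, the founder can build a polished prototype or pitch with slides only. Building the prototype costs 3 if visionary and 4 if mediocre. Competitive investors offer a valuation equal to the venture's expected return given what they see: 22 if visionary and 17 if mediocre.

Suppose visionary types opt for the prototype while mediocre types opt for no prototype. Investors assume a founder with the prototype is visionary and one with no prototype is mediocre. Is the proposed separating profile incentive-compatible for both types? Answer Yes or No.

Under these beliefs, the prototype earns valuation 22 and no prototype earns valuation 17.
visionary: the prototype nets 22 − 3 = 19; no prototype nets 17. visionary prefers the prototype.
mediocre: the prototype nets 22 − 4 = 18; no prototype nets 17. mediocre would deviate to the prototype.
mediocre has a profitable deviation, so the profile is not an equilibrium.

No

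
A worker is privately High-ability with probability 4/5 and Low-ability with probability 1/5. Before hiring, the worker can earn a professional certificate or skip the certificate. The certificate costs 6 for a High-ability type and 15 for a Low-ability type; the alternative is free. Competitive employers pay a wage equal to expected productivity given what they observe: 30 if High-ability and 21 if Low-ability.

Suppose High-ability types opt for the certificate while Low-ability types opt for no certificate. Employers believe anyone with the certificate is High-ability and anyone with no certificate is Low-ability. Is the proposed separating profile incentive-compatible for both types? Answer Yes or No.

Yes

Under these beliefs, the certificate earns wage 30 and no certificate earns wage 21.
High-ability: the certificate nets 30 − 6 = 24; no certificate nets 21. High-ability prefers the certificate.
Low-ability: the certificate nets 30 − 15 = 15; no certificate nets 21. Low-ability prefers no certificate.
Neither type deviates, so the separating profile is an equilibrium.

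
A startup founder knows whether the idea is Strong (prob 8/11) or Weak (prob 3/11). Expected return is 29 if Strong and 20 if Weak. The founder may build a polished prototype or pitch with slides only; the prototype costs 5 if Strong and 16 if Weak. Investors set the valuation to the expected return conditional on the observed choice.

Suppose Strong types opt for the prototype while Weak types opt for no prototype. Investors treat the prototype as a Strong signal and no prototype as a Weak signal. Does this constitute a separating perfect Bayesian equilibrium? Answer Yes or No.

Yes

Under these beliefs, the prototype earns valuation 29 and no prototype earns valuation 20.
Strong: the prototype nets 29 − 5 = 24; no prototype nets 20. Strong prefers the prototype.
Weak: the prototype nets 29 − 16 = 13; no prototype nets 20. Weak prefers no prototype.
Neither type deviates, so the separating profile is an equilibrium.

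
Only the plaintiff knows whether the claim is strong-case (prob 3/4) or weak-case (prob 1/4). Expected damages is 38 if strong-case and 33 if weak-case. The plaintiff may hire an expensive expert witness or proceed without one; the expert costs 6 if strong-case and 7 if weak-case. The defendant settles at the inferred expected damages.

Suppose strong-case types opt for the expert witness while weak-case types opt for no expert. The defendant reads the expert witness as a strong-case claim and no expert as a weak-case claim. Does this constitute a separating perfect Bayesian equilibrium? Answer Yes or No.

No

Under these beliefs, the expert witness earns settlement 38 and no expert earns settlement 33.
strong-case: the expert witness nets 38 − 6 = 32; no expert nets 33. strong-case would deviate to no expert.
weak-case: the expert witness nets 38 − 7 = 31; no expert nets 33. weak-case prefers no expert.
strong-case has a profitable deviation, so the profile is not an equilibrium.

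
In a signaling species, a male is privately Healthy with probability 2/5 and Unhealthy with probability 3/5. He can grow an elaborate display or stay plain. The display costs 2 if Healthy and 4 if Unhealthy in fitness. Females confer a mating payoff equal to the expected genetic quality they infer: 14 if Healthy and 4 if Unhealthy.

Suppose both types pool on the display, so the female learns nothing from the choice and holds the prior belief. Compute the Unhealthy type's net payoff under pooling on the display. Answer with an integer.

Pooled mating payoff = 2/5·14 + 3/5·4 = 8.
Unhealthy pays cost 4 for the display, so net payoff = 8 − 4 = 4.

4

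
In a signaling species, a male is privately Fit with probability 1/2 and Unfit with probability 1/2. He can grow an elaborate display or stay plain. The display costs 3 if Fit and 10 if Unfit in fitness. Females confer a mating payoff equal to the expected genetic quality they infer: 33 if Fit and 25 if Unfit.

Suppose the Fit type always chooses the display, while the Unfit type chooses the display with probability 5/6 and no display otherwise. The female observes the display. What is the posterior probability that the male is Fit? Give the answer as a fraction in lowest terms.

P(the display) = (1/2)·1 + (1/2)·(5/6) = 11/12.
By Bayes' rule, P(Fit | the display) = (1/2) / (11/12) = 6/11.

6/11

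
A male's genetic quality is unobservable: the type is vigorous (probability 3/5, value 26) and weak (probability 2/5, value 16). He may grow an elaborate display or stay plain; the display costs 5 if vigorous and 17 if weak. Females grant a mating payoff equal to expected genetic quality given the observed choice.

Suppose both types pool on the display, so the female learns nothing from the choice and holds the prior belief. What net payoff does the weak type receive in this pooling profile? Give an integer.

5

Pooled mating payoff = 3/5·26 + 2/5·16 = 22.
weak pays cost 17 for the display, so net payoff = 22 − 17 = 5.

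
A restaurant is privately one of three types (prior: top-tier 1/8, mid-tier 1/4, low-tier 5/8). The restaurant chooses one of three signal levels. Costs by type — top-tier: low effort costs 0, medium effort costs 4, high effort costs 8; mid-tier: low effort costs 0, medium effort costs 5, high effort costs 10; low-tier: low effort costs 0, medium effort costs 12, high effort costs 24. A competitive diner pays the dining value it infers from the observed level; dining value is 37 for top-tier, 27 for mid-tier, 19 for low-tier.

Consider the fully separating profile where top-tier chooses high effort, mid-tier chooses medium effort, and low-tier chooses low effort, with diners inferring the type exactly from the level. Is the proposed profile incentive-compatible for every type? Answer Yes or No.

No

Separating price premiums: high effort → 37, medium effort → 27, low effort → 19.
top-tier (assigned high effort): low effort: 19 − 0 = 19; medium effort: 27 − 4 = 23; high effort: 37 − 8 = 29. top-tier stays.
mid-tier (assigned medium effort): low effort: 19 − 0 = 19; medium effort: 27 − 5 = 22; high effort: 37 − 10 = 27. mid-tier prefers high effort.
low-tier (assigned low effort): low effort: 19 − 0 = 19; medium effort: 27 − 12 = 15; high effort: 37 − 24 = 13. low-tier stays.
At least one type deviates; the separating profile fails.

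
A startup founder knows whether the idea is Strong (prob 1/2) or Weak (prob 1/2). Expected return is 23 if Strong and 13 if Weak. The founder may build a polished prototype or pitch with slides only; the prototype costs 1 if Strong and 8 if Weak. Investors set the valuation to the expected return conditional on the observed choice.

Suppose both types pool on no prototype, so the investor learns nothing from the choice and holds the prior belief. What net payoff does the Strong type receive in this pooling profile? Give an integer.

Pooled valuation = 1/2·23 + 1/2·13 = 18.
Strong pays no cost for no prototype, so net payoff = 18.

18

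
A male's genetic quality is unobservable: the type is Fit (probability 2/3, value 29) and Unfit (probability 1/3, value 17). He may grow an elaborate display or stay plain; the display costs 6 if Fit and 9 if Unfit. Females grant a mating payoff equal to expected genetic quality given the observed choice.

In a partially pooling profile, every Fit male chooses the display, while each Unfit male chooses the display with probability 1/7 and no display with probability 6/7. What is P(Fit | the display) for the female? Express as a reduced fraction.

14/15

P(the display) = (2/3)·1 + (1/3)·(1/7) = 5/7.
By Bayes' rule, P(Fit | the display) = (2/3) / (5/7) = 14/15.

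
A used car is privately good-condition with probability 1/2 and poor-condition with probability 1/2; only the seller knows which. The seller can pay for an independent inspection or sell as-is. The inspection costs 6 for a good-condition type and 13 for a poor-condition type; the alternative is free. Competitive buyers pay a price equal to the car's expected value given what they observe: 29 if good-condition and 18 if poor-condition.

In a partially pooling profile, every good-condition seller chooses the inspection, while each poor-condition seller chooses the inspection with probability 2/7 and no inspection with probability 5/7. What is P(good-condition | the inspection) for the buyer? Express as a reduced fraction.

P(the inspection) = (1/2)·1 + (1/2)·(2/7) = 9/14.
By Bayes' rule, P(good-condition | the inspection) = (1/2) / (9/14) = 7/9.

7/9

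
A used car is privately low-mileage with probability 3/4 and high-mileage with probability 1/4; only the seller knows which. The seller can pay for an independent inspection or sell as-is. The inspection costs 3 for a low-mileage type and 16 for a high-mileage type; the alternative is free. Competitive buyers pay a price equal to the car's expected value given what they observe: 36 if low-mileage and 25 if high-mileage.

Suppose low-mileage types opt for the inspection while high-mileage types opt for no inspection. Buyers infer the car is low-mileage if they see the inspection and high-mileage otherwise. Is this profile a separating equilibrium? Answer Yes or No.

Under these beliefs, the inspection earns price 36 and no inspection earns price 25.
low-mileage: the inspection nets 36 − 3 = 33; no inspection nets 25. low-mileage prefers the inspection.
high-mileage: the inspection nets 36 − 16 = 20; no inspection nets 25. high-mileage prefers no inspection.
Neither type deviates, so the separating profile is an equilibrium.

Yes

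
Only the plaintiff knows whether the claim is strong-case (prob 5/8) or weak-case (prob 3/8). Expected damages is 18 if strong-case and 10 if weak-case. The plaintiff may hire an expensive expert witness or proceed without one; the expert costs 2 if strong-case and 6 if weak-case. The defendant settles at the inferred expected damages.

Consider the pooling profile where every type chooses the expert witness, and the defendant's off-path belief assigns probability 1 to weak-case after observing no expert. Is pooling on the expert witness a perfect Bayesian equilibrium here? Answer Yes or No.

On path, the defendant holds the prior and pays 5/8·18 + 3/8·10 = 15. Off path (no expert), believing weak-case, it pays 10.
strong-case: the expert witness nets 15 − 2 = 13; no expert nets 10. strong-case stays.
weak-case: the expert witness nets 15 − 6 = 9; no expert nets 10. weak-case would deviate.
A type deviates, so pooling fails.

No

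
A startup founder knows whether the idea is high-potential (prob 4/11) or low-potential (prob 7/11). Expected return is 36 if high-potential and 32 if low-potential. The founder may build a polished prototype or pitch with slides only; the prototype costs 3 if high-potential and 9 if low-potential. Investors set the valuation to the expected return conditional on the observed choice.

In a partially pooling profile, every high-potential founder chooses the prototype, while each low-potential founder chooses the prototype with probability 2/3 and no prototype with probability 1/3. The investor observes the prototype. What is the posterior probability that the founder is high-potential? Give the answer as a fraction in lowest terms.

P(the prototype) = (4/11)·1 + (7/11)·(2/3) = 26/33.
By Bayes' rule, P(high-potential | the prototype) = (4/11) / (26/33) = 6/13.

6/13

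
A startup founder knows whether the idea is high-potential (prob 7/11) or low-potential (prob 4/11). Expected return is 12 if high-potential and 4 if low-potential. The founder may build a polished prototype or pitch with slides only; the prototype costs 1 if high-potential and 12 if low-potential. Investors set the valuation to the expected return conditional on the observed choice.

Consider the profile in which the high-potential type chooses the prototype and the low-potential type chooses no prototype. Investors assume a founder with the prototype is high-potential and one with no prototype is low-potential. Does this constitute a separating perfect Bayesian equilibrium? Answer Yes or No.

Yes

Under these beliefs, the prototype earns valuation 12 and no prototype earns valuation 4.
high-potential: the prototype nets 12 − 1 = 11; no prototype nets 4. high-potential prefers the prototype.
low-potential: the prototype nets 12 − 12 = 0; no prototype nets 4. low-potential prefers no prototype.
Neither type deviates, so the separating profile is an equilibrium.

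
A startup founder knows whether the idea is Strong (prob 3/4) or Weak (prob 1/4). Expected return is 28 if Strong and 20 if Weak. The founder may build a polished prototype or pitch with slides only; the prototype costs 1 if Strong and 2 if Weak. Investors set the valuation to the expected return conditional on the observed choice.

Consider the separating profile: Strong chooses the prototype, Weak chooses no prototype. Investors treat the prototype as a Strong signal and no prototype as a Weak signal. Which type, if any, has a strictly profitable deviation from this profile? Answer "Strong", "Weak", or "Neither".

The prototype pays 28; no prototype pays 20.
Strong: assigned the prototype, nets 28 − 1 = 27; deviating to no prototype nets 20.
Weak: assigned no prototype, nets 20; deviating to the prototype nets 28 − 2 = 26.
The Weak type gains 6 by deviating.

Weak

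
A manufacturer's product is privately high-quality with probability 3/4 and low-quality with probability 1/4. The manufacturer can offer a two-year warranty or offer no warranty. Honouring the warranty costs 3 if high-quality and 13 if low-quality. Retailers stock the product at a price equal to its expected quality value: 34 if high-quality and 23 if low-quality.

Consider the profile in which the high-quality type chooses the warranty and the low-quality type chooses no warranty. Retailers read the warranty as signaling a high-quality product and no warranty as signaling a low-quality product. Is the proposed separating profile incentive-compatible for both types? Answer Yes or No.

Yes

Under these beliefs, the warranty earns price 34 and no warranty earns price 23.
high-quality: the warranty nets 34 − 3 = 31; no warranty nets 23. high-quality prefers the warranty.
low-quality: the warranty nets 34 − 13 = 21; no warranty nets 23. low-quality prefers no warranty.
Neither type deviates, so the separating profile is an equilibrium.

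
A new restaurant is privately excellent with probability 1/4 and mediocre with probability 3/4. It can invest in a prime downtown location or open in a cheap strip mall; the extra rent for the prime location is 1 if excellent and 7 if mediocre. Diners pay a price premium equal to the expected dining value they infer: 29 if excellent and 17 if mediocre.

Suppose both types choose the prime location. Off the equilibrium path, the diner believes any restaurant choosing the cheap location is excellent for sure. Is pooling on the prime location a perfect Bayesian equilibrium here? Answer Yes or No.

On path, the diner holds the prior and pays 1/4·29 + 3/4·17 = 20. Off path (the cheap location), believing excellent, it pays 29.
excellent: the prime location nets 20 − 1 = 19; the cheap location nets 29. excellent would deviate.
mediocre: the prime location nets 20 − 7 = 13; the cheap location nets 29. mediocre would deviate.
A type deviates, so pooling fails.

No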